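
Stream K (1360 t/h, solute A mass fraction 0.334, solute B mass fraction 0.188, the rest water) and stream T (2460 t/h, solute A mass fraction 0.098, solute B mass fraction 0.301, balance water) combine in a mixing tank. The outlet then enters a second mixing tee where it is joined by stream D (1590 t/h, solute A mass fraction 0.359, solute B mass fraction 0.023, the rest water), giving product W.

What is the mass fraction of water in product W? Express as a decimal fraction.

0.575

Overall, product flow = 5410 t/h.
water in = 1360×0.478 + 2460×0.601 + 1590×0.618 = 3111.2 t/h.
water fraction in W = 0.575.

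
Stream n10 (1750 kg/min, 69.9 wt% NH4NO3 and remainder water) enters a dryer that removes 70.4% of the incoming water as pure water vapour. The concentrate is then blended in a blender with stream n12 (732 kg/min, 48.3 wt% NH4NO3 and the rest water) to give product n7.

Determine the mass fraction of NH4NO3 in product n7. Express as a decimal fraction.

0.747

Vapour removed = 0.704×0.301×1750 = 370.83 kg/min; concentrate = 1379.2 kg/min.
NH4NO3 reaching the mixer = 1223.2 (from concentrate) + 732×0.483 = 1576.8 kg/min.
Product flow = 1379.2 + 732 = 2111.2 kg/min; NH4NO3 fraction = 0.747.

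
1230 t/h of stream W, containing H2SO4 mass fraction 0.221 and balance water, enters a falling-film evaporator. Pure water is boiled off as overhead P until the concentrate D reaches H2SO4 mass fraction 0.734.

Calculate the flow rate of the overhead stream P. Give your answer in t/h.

H2SO4 is conserved: 1230×0.221 = 271.83 t/h all reports to the concentrate.
Concentrate = 271.83/(target fraction) = 370.34 t/h.
Overhead = 1230 − 370.34 = 859.66 t/h.

859.7 t/h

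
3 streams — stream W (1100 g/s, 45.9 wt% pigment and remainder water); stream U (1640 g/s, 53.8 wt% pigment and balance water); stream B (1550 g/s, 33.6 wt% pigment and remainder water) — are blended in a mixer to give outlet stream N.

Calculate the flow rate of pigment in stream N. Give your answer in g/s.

1908 g/s

pigment out = pigment in = 1100×0.459 + 1640×0.538 + 1550×0.336 = 1908 g/s.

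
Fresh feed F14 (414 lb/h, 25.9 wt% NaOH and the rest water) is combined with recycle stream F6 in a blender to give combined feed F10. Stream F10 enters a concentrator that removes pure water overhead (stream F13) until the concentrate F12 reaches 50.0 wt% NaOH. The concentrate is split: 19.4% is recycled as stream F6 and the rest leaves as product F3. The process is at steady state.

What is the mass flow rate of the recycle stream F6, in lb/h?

51.62 lb/h

Overall NaOH balance (none leaves overhead): NaOH in fresh feed = NaOH in product, i.e. 414×0.259 = (1−0.194)·F12·0.500.
F12 = 107.23/(0.500×0.806) = 266.07 lb/h.
Recycle F6 = 0.194×266.07 = 51.617 lb/h.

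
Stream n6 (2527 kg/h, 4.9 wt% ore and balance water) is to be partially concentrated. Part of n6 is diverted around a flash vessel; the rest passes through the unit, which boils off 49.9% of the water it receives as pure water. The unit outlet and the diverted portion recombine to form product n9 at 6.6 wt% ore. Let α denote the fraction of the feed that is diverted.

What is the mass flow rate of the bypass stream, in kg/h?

All 2527×0.049 = 123.82 kg/h of ore reaches n9, so n9 = 123.82/0.066 = 1876.1 kg/h and vapour = 650.89 kg/h.
The evaporator receives (1−α)·2527 of feed at 0.951 water and removes 0.499 of that water:
0.499×0.951×(1−α)×2527 = 650.89
(1−α) = 650.89/1199.2 = 0.5428;  α = 0.4572.
Bypass flow = 0.4572×2527 = 1155.4 kg/h.

1155 kg/h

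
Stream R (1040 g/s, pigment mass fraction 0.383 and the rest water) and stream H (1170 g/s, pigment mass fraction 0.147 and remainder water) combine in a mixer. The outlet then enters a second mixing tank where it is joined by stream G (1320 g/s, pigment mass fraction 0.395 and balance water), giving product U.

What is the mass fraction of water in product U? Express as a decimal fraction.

Overall, product flow = 3530 g/s.
water in = 1040×0.617 + 1170×0.853 + 1320×0.605 = 2438.3 g/s.
water fraction in U = 0.691.

0.691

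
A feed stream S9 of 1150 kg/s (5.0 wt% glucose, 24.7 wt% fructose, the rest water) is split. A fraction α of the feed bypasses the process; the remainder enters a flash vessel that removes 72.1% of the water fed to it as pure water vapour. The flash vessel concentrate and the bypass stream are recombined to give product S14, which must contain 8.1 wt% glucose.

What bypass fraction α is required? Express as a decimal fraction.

All 1150×0.050 = 57.5 kg/s of glucose reaches S14, so S14 = 57.5/0.081 = 709.88 kg/s and vapour = 440.12 kg/s.
The evaporator receives (1−α)·1150 of feed at 0.703 water and removes 0.721 of that water:
0.721×0.703×(1−α)×1150 = 440.12
(1−α) = 440.12/582.89 = 0.7551;  α = 0.2449.

0.245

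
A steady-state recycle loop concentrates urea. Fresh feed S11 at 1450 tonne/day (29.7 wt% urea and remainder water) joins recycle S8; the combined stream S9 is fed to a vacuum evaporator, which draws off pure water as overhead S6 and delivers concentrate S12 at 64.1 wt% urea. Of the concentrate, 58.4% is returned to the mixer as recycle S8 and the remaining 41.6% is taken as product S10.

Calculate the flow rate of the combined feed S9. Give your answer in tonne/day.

2393 tonne/day

Overall urea balance (none leaves overhead): urea in fresh feed = urea in product, i.e. 1450×0.297 = (1−0.584)·S12·0.641.
S12 = 430.65/(0.641×0.416) = 1615 tonne/day.
Recycle S8 = 0.584×1615 = 943.16 tonne/day.
Combined feed S9 = 1450 + 943.16 = 2393.2 tonne/day.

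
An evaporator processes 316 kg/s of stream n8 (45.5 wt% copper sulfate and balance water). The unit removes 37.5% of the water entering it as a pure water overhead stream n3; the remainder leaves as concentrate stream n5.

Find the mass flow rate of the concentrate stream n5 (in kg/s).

water entering = 316×0.545 = 172.22 kg/s; overhead removed = 0.375×172.22 = 64.582 kg/s.
Concentrate = 316 − 64.582 = 251.42 kg/s.

251.4 kg/s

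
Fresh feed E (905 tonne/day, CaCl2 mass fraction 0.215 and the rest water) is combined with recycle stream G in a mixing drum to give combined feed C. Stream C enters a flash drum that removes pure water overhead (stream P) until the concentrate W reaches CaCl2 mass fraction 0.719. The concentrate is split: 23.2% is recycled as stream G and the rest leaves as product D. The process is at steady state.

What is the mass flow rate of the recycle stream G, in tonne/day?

81.75 tonne/day

Overall CaCl2 balance (none leaves overhead): CaCl2 in fresh feed = CaCl2 in product, i.e. 905×0.215 = (1−0.232)·W·0.719.
W = 194.57/(0.719×0.768) = 352.37 tonne/day.
Recycle G = 0.232×352.37 = 81.749 tonne/day.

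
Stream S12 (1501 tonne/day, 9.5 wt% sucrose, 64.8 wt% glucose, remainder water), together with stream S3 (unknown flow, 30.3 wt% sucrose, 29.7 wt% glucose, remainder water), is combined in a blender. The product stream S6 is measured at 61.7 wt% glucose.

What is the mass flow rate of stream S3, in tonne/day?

145.4 tonne/day

Let S3 be the unknown flow. Total out = 1501 + S3.
glucose balance: 972.65 + 0.297·S3 = 0.617·(1501 + S3)
(0.297 − 0.617)·S3 = 0.617×1501 − 972.65 = -46.531
S3 = -46.531 / -0.320 = 145.41 tonne/day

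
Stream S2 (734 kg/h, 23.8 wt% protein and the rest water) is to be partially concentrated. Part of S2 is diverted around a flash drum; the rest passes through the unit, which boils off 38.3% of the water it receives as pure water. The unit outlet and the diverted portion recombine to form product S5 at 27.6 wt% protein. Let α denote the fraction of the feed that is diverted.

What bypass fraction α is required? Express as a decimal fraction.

0.528

All 734×0.238 = 174.69 kg/h of protein reaches S5, so S5 = 174.69/0.276 = 632.94 kg/h and vapour = 101.06 kg/h.
The evaporator receives (1−α)·734 of feed at 0.762 water and removes 0.383 of that water:
0.383×0.762×(1−α)×734 = 101.06
(1−α) = 101.06/214.21 = 0.4718;  α = 0.5282.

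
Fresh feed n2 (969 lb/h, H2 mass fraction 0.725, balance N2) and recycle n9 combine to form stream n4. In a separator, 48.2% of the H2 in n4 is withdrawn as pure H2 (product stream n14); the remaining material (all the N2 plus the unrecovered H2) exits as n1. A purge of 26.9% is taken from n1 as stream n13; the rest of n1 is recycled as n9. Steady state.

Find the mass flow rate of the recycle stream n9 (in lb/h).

1152 lb/h

N2 enters only via n2 and leaves only via the purge: 969×0.275 = 0.269×(N2 in n1), and the separator passes all N2, so N2 in n4 = N2 in n1 = 990.61 lb/h.
H2 in n4: m_A = 969×0.725 + (1−0.269)·(1−0.482)·m_A, so m_A = 702.52/0.6213 = 1130.7 lb/h.
n1 = (1−0.482)×1130.7 + 990.61 = 1576.3 lb/h.
Recycle n9 = (1−0.269)×1576.3 = 1152.3 lb/h.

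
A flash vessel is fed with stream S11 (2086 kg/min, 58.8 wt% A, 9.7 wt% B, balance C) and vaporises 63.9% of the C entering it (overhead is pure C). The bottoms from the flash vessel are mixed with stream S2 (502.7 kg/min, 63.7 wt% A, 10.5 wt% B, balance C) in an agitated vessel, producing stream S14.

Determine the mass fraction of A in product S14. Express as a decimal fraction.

0.713

Vapour removed = 0.639×0.315×2086 = 419.88 kg/min; concentrate = 1666.1 kg/min.
A reaching the mixer = 1226.6 (from concentrate) + 502.7×0.637 = 1546.8 kg/min.
Product flow = 1666.1 + 502.7 = 2168.8 kg/min; A fraction = 0.713.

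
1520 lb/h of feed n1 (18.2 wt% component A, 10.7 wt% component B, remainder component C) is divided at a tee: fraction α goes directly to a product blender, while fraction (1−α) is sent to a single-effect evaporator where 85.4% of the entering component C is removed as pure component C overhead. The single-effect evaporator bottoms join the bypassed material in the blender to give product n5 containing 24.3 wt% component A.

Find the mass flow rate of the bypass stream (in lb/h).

891.6 lb/h

All 1520×0.182 = 276.64 lb/h of component A reaches n5, so n5 = 276.64/0.243 = 1138.4 lb/h and vapour = 381.56 lb/h.
The evaporator receives (1−α)·1520 of feed at 0.711 component C and removes 0.854 of that component C:
0.854×0.711×(1−α)×1520 = 381.56
(1−α) = 381.56/922.93 = 0.4134;  α = 0.5866.
Bypass flow = 0.5866×1520 = 891.59 lb/h.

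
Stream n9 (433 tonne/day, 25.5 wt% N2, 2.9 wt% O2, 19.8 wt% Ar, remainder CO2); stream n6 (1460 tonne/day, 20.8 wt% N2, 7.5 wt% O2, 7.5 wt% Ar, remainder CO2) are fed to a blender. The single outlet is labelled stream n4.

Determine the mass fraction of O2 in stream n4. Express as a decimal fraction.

0.0645

Total flow out = 433 + 1460 = 1893 tonne/day.
O2 in = 433×0.029 + 1460×0.075 = 122.06 tonne/day.
O2 mass fraction in n4 = 122.06/1893 = 0.0645.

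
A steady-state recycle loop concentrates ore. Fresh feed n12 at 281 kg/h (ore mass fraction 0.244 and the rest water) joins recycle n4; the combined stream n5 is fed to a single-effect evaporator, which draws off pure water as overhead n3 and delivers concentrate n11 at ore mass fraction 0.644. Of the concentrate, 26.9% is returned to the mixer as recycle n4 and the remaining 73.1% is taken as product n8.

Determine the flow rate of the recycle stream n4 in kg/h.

Overall ore balance (none leaves overhead): ore in fresh feed = ore in product, i.e. 281×0.244 = (1−0.269)·n11·0.644.
n11 = 68.564/(0.644×0.731) = 145.64 kg/h.
Recycle n4 = 0.269×145.64 = 39.178 kg/h.

39.18 kg/h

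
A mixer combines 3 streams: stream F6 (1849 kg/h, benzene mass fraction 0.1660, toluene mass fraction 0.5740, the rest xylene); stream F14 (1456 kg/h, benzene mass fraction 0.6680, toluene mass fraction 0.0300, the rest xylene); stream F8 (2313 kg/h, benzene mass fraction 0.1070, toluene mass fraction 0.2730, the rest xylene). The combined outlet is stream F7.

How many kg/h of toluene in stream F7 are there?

1736 kg/h

toluene out = toluene in = 1849×0.574 + 1456×0.030 + 2313×0.273 = 1736.5 kg/h.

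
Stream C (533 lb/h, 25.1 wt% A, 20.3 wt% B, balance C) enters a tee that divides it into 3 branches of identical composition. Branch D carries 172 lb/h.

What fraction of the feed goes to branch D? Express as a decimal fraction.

0.323

Fraction to D = 172/533 = 0.3227.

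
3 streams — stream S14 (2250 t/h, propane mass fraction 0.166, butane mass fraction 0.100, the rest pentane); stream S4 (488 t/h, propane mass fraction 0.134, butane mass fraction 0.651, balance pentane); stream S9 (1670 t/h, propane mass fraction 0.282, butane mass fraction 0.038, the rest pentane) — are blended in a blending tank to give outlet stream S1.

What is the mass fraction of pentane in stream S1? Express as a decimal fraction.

Total flow out = 2250 + 488 + 1670 = 4408 t/h.
pentane in = 2250×0.734 + 488×0.215 + 1670×0.680 = 2892 t/h.
pentane mass fraction in S1 = 2892/4408 = 0.656.

0.656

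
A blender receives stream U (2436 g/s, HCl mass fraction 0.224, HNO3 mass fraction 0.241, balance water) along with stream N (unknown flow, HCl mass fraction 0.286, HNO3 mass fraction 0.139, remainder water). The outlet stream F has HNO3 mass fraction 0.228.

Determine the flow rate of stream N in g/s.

Let N be the unknown flow. Total out = 2436 + N.
HNO3 balance: 587.08 + 0.139·N = 0.228·(2436 + N)
(0.139 − 0.228)·N = 0.228×2436 − 587.08 = -31.668
N = -31.668 / -0.089 = 355.82 g/s

355.8 g/s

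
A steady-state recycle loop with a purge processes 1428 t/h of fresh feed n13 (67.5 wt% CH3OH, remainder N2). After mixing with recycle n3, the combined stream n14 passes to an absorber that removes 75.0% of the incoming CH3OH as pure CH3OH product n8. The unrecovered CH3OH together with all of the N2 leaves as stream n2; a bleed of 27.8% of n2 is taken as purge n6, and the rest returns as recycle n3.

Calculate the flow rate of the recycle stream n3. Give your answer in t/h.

N2 enters only via n13 and leaves only via the purge: 1428×0.325 = 0.278×(N2 in n2), and the absorber passes all N2, so N2 in n14 = N2 in n2 = 1669.4 t/h.
CH3OH in n14: m_A = 1428×0.675 + (1−0.278)·(1−0.750)·m_A, so m_A = 963.9/0.8195 = 1176.2 t/h.
n2 = (1−0.750)×1176.2 + 1669.4 = 1963.5 t/h.
Recycle n3 = (1−0.278)×1963.5 = 1417.6 t/h.

1418 t/h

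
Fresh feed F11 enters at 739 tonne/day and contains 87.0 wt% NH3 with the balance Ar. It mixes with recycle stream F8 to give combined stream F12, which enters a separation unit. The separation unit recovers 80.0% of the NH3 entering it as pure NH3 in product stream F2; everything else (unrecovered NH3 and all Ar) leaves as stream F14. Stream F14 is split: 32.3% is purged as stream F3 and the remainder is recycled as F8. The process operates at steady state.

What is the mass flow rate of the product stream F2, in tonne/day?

NH3 in F12: m_A = 739×0.870 + (1−0.323)·(1−0.800)·m_A, so m_A = 642.93/0.8646 = 743.62 tonne/day.
Product F2 = 0.800×743.62 = 594.89 tonne/day.

594.9 tonne/day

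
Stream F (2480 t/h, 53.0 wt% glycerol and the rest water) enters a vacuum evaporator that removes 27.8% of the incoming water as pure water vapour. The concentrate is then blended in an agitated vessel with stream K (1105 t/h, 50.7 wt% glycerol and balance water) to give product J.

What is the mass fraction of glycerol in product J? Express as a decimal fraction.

0.5749

Vapour removed = 0.278×0.470×2480 = 324.04 t/h; concentrate = 2156 t/h.
glycerol reaching the mixer = 1314.4 (from concentrate) + 1105×0.507 = 1874.6 t/h.
Product flow = 2156 + 1105 = 3261 t/h; glycerol fraction = 0.5749.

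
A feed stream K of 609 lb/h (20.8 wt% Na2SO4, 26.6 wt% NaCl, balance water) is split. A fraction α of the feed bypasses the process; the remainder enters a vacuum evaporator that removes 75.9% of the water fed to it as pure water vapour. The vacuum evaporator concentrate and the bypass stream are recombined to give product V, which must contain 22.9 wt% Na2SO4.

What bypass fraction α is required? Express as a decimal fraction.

All 609×0.208 = 126.67 lb/h of Na2SO4 reaches V, so V = 126.67/0.229 = 553.15 lb/h and vapour = 55.847 lb/h.
The evaporator receives (1−α)·609 of feed at 0.526 water and removes 0.759 of that water:
0.759×0.526×(1−α)×609 = 55.847
(1−α) = 55.847/243.13 = 0.2297;  α = 0.7703.

0.770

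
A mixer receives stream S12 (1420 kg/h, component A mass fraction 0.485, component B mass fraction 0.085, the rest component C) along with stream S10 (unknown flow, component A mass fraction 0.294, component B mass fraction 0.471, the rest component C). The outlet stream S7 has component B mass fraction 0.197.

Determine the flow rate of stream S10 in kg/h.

580.4 kg/h

Let S10 be the unknown flow. Total out = 1420 + S10.
component B balance: 120.7 + 0.471·S10 = 0.197·(1420 + S10)
(0.471 − 0.197)·S10 = 0.197×1420 − 120.7 = 159.04
S10 = 159.04 / 0.274 = 580.44 kg/h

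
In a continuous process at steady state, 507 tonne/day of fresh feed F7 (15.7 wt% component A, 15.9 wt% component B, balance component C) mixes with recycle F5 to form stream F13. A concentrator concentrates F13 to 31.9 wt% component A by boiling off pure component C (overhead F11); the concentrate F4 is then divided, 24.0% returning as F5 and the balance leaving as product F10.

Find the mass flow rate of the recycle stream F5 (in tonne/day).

Overall component A balance (none leaves overhead): component A in fresh feed = component A in product, i.e. 507×0.157 = (1−0.240)·F4·0.319.
F4 = 79.599/(0.319×0.760) = 328.32 tonne/day.
Recycle F5 = 0.240×328.32 = 78.798 tonne/day.

78.8 tonne/day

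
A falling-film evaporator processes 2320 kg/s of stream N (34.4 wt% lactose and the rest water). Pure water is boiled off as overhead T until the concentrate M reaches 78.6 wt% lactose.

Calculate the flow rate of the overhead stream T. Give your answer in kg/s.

1305 kg/s

lactose is conserved: 2320×0.344 = 798.08 kg/s all reports to the concentrate.
Concentrate = 798.08/(target fraction) = 1015.4 kg/s.
Overhead = 2320 − 1015.4 = 1304.6 kg/s.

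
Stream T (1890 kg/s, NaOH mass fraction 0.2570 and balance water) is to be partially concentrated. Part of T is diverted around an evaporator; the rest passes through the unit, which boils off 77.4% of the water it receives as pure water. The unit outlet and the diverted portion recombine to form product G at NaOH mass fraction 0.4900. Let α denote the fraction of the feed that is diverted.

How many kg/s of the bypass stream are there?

327.2 kg/s

All 1890×0.257 = 485.73 kg/s of NaOH reaches G, so G = 485.73/0.490 = 991.29 kg/s and vapour = 898.71 kg/s.
The evaporator receives (1−α)·1890 of feed at 0.743 water and removes 0.774 of that water:
0.774×0.743×(1−α)×1890 = 898.71
(1−α) = 898.71/1086.9 = 0.8269;  α = 0.1731.
Bypass flow = 0.1731×1890 = 327.24 kg/s.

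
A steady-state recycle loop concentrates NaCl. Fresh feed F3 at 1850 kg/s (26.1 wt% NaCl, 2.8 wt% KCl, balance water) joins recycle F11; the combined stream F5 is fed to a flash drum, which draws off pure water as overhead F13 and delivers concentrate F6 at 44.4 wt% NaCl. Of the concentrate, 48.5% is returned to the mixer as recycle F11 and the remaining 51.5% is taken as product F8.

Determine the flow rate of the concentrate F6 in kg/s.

Overall NaCl balance (none leaves overhead): NaCl in fresh feed = NaCl in product, i.e. 1850×0.261 = (1−0.485)·F6·0.444.
F6 = 482.85/(0.444×0.515) = 2111.7 kg/s.

2112 kg/s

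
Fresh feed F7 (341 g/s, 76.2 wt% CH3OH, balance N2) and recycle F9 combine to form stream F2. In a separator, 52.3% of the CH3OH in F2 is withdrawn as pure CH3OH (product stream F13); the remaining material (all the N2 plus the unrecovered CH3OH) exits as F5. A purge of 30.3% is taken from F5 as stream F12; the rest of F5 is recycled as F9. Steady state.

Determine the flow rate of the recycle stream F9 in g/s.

316.1 g/s

N2 enters only via F7 and leaves only via the purge: 341×0.238 = 0.303×(N2 in F5), and the separator passes all N2, so N2 in F2 = N2 in F5 = 267.85 g/s.
CH3OH in F2: m_A = 341×0.762 + (1−0.303)·(1−0.523)·m_A, so m_A = 259.84/0.6675 = 389.26 g/s.
F5 = (1−0.523)×389.26 + 267.85 = 453.52 g/s.
Recycle F9 = (1−0.303)×453.52 = 316.11 g/s.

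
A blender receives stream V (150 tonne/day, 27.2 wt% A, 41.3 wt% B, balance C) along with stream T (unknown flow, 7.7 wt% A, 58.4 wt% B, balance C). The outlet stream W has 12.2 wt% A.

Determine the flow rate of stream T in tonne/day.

Let T be the unknown flow. Total out = 150 + T.
A balance: 40.8 + 0.077·T = 0.122·(150 + T)
(0.077 − 0.122)·T = 0.122×150 − 40.8 = -22.5
T = -22.5 / -0.045 = 500 tonne/day

500 tonne/day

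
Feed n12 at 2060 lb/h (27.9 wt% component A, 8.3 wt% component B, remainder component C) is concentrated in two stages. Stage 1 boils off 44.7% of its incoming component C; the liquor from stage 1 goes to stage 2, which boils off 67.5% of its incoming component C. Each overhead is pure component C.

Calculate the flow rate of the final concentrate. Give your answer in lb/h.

981.9 lb/h

component C in feed = 2060×0.638 = 1314.3 lb/h.
After stage 1: component C left = (1−0.447)×1314.3 = 726.8; stream total = 1472.5 lb/h.
After stage 2: component C left = (1−0.675)×726.8 = 236.21; final concentrate = 981.93 lb/h.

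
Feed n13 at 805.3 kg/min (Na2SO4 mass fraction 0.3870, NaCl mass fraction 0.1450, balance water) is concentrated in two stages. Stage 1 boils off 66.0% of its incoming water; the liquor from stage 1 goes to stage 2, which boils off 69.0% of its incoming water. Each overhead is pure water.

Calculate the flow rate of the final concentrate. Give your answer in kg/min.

468.1 kg/min

water in feed = 805.3×0.468 = 376.88 kg/min.
After stage 1: water left = (1−0.660)×376.88 = 128.14; stream total = 556.56 kg/min.
After stage 2: water left = (1−0.690)×128.14 = 39.723; final concentrate = 468.14 kg/min.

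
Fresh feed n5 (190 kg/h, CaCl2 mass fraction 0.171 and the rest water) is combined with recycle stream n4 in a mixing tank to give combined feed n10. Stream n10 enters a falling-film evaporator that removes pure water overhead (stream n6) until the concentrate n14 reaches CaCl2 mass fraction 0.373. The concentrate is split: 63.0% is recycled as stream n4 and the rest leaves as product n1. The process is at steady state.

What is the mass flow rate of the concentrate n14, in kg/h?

Overall CaCl2 balance (none leaves overhead): CaCl2 in fresh feed = CaCl2 in product, i.e. 190×0.171 = (1−0.630)·n14·0.373.
n14 = 32.49/(0.373×0.370) = 235.42 kg/h.

235.4 kg/h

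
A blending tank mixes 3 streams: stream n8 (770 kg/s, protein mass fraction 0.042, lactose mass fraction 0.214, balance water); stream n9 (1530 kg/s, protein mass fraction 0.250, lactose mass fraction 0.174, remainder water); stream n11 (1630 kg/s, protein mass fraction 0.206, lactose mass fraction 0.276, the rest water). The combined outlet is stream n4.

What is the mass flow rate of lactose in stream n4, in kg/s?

lactose out = lactose in = 770×0.214 + 1530×0.174 + 1630×0.276 = 880.88 kg/s.

880.9 kg/s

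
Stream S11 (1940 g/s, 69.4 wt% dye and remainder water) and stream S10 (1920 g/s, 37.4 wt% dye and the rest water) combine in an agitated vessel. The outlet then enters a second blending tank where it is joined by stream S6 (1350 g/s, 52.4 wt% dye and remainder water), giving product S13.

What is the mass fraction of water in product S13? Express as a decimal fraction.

0.468

Overall, product flow = 5210 g/s.
water in = 1940×0.306 + 1920×0.626 + 1350×0.476 = 2438.2 g/s.
water fraction in S13 = 0.468.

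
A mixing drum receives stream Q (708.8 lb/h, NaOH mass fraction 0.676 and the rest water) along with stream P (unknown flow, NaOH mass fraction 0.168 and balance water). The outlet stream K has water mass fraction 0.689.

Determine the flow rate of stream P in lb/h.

Let P be the unknown flow. Total out = 708.8 + P.
water balance: 229.65 + 0.832·P = 0.689·(708.8 + P)
(0.832 − 0.689)·P = 0.689×708.8 − 229.65 = 258.71
P = 258.71 / 0.143 = 1809.2 lb/h

1809 lb/h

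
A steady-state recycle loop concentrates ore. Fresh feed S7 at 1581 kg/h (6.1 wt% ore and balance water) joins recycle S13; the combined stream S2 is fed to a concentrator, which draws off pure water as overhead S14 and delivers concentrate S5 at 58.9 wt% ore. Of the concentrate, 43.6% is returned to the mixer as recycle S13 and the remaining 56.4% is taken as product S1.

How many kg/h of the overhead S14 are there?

Overall ore balance (none leaves overhead): ore in fresh feed = ore in product, i.e. 1581×0.061 = (1−0.436)·S5·0.589.
S5 = 96.441/(0.589×0.564) = 290.31 kg/h.
Recycle S13 = 0.436×290.31 = 126.58 kg/h.
Combined feed S2 = 1581 + 126.58 = 1707.6 kg/h.
Overhead S14 = S2 − S5 = 1707.6 − 290.31 = 1417.3 kg/h.

1417 kg/h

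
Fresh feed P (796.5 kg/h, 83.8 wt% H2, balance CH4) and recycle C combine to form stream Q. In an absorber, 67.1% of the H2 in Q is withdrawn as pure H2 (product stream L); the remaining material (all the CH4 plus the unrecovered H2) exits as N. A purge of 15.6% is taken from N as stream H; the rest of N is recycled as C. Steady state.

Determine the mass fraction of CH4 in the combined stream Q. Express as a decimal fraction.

0.472

CH4 enters only via P and leaves only via the purge: 796.5×0.162 = 0.156×(CH4 in N), and the absorber passes all CH4, so CH4 in Q = CH4 in N = 827.13 kg/h.
H2 in Q: m_A = 796.5×0.838 + (1−0.156)·(1−0.671)·m_A, so m_A = 667.47/0.7223 = 924.05 kg/h.
Q = 924.05 + 827.13 = 1751.2 kg/h.
CH4 fraction in Q = 827.13/1751.2 = 0.472.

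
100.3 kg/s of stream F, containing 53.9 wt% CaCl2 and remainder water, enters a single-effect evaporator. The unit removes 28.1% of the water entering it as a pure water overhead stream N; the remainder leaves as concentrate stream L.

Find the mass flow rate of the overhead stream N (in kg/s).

12.99 kg/s

water entering = 100.3×0.461 = 46.238 kg/s; overhead removed = 0.281×46.238 = 12.993 kg/s.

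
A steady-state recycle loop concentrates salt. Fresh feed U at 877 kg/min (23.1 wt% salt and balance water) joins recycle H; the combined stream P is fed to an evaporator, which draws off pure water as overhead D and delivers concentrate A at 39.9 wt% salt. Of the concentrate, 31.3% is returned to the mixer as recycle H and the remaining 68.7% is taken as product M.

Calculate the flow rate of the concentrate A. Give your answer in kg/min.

Overall salt balance (none leaves overhead): salt in fresh feed = salt in product, i.e. 877×0.231 = (1−0.313)·A·0.399.
A = 202.59/(0.399×0.687) = 739.06 kg/min.

739.1 kg/min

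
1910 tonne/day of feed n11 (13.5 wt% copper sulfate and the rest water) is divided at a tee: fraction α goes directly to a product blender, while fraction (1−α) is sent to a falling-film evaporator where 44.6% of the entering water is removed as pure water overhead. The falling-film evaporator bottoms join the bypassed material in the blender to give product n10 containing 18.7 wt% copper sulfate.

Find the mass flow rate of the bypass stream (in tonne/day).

533.3 tonne/day

All 1910×0.135 = 257.85 tonne/day of copper sulfate reaches n10, so n10 = 257.85/0.187 = 1378.9 tonne/day and vapour = 531.12 tonne/day.
The evaporator receives (1−α)·1910 of feed at 0.865 water and removes 0.446 of that water:
0.446×0.865×(1−α)×1910 = 531.12
(1−α) = 531.12/736.86 = 0.7208;  α = 0.2792.
Bypass flow = 0.2792×1910 = 533.28 tonne/day.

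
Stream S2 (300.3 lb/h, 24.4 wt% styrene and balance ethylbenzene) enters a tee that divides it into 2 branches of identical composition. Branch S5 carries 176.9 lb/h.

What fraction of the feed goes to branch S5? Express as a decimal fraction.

0.589

Fraction to S5 = 176.9/300.3 = 0.5891.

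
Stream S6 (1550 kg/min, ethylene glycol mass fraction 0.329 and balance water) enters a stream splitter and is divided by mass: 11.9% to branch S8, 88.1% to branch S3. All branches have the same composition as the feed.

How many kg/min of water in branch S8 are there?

123.8 kg/min

Branch S8 total = 0.119×1550 = 184.45 kg/min.
water in S8 = 0.671×184.45 = 123.77 kg/min.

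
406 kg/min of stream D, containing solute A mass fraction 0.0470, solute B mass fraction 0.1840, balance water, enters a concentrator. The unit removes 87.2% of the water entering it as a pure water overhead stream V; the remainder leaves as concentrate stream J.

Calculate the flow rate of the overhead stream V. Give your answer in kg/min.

water entering = 406×0.769 = 312.21 kg/min; overhead removed = 0.872×312.21 = 272.25 kg/min.

272.3 kg/min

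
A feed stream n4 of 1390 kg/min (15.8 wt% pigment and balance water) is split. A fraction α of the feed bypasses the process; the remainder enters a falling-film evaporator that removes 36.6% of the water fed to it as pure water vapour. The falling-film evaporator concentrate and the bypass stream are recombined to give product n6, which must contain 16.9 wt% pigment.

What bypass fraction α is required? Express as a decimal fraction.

All 1390×0.158 = 219.62 kg/min of pigment reaches n6, so n6 = 219.62/0.169 = 1299.5 kg/min and vapour = 90.473 kg/min.
The evaporator receives (1−α)·1390 of feed at 0.842 water and removes 0.366 of that water:
0.366×0.842×(1−α)×1390 = 90.473
(1−α) = 90.473/428.36 = 0.2112;  α = 0.7888.

0.789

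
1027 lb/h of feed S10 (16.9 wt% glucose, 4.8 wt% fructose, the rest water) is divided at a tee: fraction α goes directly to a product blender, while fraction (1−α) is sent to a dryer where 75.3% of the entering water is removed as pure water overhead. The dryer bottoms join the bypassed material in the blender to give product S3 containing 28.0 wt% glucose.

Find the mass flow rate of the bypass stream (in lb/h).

All 1027×0.169 = 173.56 lb/h of glucose reaches S3, so S3 = 173.56/0.280 = 619.87 lb/h and vapour = 407.13 lb/h.
The evaporator receives (1−α)·1027 of feed at 0.783 water and removes 0.753 of that water:
0.753×0.783×(1−α)×1027 = 407.13
(1−α) = 407.13/605.52 = 0.6724;  α = 0.3276.
Bypass flow = 0.3276×1027 = 336.48 lb/h.

336.5 lb/h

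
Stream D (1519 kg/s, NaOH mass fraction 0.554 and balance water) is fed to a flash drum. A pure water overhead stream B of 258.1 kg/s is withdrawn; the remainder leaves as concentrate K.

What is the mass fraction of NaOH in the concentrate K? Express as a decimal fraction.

NaOH is not removed: 1519×0.554 = 841.53 kg/s of NaOH enters K.
Concentrate = 1519 − 258.1 = 1260.9 kg/s.
Mass fraction = 841.53/1260.9 = 0.667.

0.667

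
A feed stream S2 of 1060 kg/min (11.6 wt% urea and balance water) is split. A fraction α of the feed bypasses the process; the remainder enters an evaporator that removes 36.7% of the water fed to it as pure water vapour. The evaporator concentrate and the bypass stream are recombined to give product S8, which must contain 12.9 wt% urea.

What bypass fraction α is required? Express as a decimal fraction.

All 1060×0.116 = 122.96 kg/min of urea reaches S8, so S8 = 122.96/0.129 = 953.18 kg/min and vapour = 106.82 kg/min.
The evaporator receives (1−α)·1060 of feed at 0.884 water and removes 0.367 of that water:
0.367×0.884×(1−α)×1060 = 106.82
(1−α) = 106.82/343.89 = 0.3106;  α = 0.6894.

0.689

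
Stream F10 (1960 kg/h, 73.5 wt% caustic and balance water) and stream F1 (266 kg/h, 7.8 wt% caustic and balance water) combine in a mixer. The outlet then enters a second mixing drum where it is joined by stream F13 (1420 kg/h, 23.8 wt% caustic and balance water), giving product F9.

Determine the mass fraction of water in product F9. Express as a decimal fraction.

0.5065

Overall, product flow = 3646 kg/h.
water in = 1960×0.265 + 266×0.922 + 1420×0.762 = 1846.7 kg/h.
water fraction in F9 = 0.5065.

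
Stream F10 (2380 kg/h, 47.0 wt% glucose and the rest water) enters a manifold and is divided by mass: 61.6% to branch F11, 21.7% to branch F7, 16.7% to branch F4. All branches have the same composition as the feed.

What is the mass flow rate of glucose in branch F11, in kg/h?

689.1 kg/h

Branch F11 total = 0.616×2380 = 1466.1 kg/h.
glucose in F11 = 0.470×1466.1 = 689.06 kg/h.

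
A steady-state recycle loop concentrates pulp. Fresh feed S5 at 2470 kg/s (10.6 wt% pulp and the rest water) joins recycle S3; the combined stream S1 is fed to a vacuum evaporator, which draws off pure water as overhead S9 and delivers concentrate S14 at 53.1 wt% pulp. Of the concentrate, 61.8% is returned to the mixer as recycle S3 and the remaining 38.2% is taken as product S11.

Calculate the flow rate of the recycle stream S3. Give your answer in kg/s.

797.7 kg/s

Overall pulp balance (none leaves overhead): pulp in fresh feed = pulp in product, i.e. 2470×0.106 = (1−0.618)·S14·0.531.
S14 = 261.82/(0.531×0.382) = 1290.8 kg/s.
Recycle S3 = 0.618×1290.8 = 797.69 kg/s.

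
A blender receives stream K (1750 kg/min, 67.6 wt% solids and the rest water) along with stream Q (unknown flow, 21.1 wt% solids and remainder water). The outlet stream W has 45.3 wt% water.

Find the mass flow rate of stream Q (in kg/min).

671.9 kg/min

Let Q be the unknown flow. Total out = 1750 + Q.
water balance: 567 + 0.789·Q = 0.453·(1750 + Q)
(0.789 − 0.453)·Q = 0.453×1750 − 567 = 225.75
Q = 225.75 / 0.336 = 671.88 kg/min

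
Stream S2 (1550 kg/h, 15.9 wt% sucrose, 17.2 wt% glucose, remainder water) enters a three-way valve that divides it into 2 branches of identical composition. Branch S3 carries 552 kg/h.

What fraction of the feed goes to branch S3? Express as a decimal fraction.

Fraction to S3 = 552/1550 = 0.3561.

0.356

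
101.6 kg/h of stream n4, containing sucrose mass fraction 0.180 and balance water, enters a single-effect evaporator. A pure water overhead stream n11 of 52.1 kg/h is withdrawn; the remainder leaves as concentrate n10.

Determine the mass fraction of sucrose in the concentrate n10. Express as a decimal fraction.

sucrose is not removed: 101.6×0.180 = 18.288 kg/h of sucrose enters n10.
Concentrate = 101.6 − 52.1 = 49.5 kg/h.
Mass fraction = 18.288/49.5 = 0.369.

0.369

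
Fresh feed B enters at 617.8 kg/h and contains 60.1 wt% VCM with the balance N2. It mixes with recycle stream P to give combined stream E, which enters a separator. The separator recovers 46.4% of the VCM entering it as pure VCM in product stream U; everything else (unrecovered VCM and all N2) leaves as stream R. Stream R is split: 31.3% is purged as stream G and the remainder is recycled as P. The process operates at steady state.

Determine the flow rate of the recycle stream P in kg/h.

757.5 kg/h

N2 enters only via B and leaves only via the purge: 617.8×0.399 = 0.313×(N2 in R), and the separator passes all N2, so N2 in E = N2 in R = 787.55 kg/h.
VCM in E: m_A = 617.8×0.601 + (1−0.313)·(1−0.464)·m_A, so m_A = 371.3/0.6318 = 587.71 kg/h.
R = (1−0.464)×587.71 + 787.55 = 1102.6 kg/h.
Recycle P = (1−0.313)×1102.6 = 757.46 kg/h.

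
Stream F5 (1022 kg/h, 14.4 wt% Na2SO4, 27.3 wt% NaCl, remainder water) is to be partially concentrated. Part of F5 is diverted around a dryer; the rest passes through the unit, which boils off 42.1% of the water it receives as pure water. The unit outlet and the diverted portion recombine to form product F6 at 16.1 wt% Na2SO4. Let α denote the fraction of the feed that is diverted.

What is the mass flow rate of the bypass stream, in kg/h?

582.3 kg/h

All 1022×0.144 = 147.17 kg/h of Na2SO4 reaches F6, so F6 = 147.17/0.161 = 914.09 kg/h and vapour = 107.91 kg/h.
The evaporator receives (1−α)·1022 of feed at 0.583 water and removes 0.421 of that water:
0.421×0.583×(1−α)×1022 = 107.91
(1−α) = 107.91/250.84 = 0.4302;  α = 0.5698.
Bypass flow = 0.5698×1022 = 582.33 kg/h.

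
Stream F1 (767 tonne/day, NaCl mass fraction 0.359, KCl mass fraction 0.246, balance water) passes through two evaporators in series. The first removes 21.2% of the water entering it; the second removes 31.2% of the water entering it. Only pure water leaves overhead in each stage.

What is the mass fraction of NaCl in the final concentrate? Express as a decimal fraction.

water in feed = 767×0.395 = 302.97 tonne/day.
After stage 1: water left = (1−0.212)×302.97 = 238.74; stream total = 702.77 tonne/day.
After stage 2: water left = (1−0.312)×238.74 = 164.25; final concentrate = 628.29 tonne/day.
NaCl fraction = 275.35/628.29 = 0.438.

0.438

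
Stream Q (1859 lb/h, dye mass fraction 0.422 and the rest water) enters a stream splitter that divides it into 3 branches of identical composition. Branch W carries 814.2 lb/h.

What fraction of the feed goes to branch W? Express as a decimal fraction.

Fraction to W = 814.2/1859 = 0.4380.

0.438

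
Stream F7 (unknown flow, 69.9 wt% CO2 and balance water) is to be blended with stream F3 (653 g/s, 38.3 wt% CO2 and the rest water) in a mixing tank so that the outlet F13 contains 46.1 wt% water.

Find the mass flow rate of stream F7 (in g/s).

636.7 g/s

Let F7 be the unknown flow. Total out = 653 + F7.
water balance: 402.9 + 0.301·F7 = 0.461·(653 + F7)
(0.301 − 0.461)·F7 = 0.461×653 − 402.9 = -101.87
F7 = -101.87 / -0.160 = 636.67 g/s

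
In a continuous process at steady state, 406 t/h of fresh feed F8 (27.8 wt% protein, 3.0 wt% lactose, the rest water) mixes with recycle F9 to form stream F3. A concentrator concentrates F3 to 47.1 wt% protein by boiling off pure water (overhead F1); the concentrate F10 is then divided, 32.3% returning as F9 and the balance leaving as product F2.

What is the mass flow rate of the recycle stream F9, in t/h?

114.3 t/h

Overall protein balance (none leaves overhead): protein in fresh feed = protein in product, i.e. 406×0.278 = (1−0.323)·F10·0.471.
F10 = 112.87/(0.471×0.677) = 353.97 t/h.
Recycle F9 = 0.323×353.97 = 114.33 t/h.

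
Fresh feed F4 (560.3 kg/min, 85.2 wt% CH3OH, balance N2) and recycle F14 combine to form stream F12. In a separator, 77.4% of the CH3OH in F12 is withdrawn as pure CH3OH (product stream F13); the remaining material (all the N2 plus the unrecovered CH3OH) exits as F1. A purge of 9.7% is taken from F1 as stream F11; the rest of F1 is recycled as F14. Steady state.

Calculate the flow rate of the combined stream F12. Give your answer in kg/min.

1455 kg/min

N2 enters only via F4 and leaves only via the purge: 560.3×0.148 = 0.097×(N2 in F1), and the separator passes all N2, so N2 in F12 = N2 in F1 = 854.89 kg/min.
CH3OH in F12: m_A = 560.3×0.852 + (1−0.097)·(1−0.774)·m_A, so m_A = 477.38/0.7959 = 599.78 kg/min.
F12 = 599.78 + 854.89 = 1454.7 kg/min.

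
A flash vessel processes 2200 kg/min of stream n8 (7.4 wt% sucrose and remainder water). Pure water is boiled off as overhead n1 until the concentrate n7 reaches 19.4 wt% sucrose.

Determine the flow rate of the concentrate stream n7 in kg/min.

839.2 kg/min

sucrose is conserved: 2200×0.074 = 162.8 kg/min all reports to the concentrate.
Concentrate = 162.8/(target fraction) = 839.18 kg/min.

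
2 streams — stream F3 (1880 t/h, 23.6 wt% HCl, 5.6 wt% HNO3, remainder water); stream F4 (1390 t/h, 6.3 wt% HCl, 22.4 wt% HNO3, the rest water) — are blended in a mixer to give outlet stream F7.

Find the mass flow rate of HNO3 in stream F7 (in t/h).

HNO3 out = HNO3 in = 1880×0.056 + 1390×0.224 = 416.64 t/h.

416.6 t/h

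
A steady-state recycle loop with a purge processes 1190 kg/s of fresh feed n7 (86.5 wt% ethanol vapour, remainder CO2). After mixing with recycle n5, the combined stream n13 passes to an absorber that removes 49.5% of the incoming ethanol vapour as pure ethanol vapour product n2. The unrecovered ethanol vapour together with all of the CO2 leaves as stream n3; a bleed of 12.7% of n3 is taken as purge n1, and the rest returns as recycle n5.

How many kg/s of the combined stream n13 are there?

CO2 enters only via n7 and leaves only via the purge: 1190×0.135 = 0.127×(CO2 in n3), and the absorber passes all CO2, so CO2 in n13 = CO2 in n3 = 1265 kg/s.
ethanol vapour in n13: m_A = 1190×0.865 + (1−0.127)·(1−0.495)·m_A, so m_A = 1029.3/0.5591 = 1841 kg/s.
n13 = 1841 + 1265 = 3105.9 kg/s.

3106 kg/s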